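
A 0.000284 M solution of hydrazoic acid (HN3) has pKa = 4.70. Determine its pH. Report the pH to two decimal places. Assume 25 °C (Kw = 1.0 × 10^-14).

pH = 4.18

HN3 ⇌ N3- + H+
Ka = 10^(−4.70) = 2.00 × 10^-5
Let x = [H+] at equilibrium. Ka = x²/(0.000284 − x).
The 5% rule fails; solving x² + Ka·x − Ka·C₀ = 0 exactly:
x = [−2e-05 + √(2e-05² + 2.27e-08)]/2 = 6.60 × 10^-5 M
pH = −log(6.60 × 10^-5) = 4.18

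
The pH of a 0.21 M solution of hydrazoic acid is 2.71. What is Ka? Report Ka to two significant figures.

Ka = 1.8 × 10^-5

[H+] = 10^(-2.71) = 1.95 × 10^-3 M
At equilibrium [HA] = 0.21 − 1.95 × 10^-3 = 2.08 × 10^-1 M
Ka = [H+][A-]/[HA] = (1.95 × 10^-3)² / 2.08 × 10^-1 = 1.8 × 10^-5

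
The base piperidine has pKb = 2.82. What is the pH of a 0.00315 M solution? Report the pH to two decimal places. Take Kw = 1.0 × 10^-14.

pH = 11.19

C5H10NH + H2O ⇌ C5H10NH2+ + OH-
Kb = 10^(−2.82) = 1.51 × 10^-3
From the ICE table, Kb = x²/(0.00315 − x) = 1.51 × 10^-3.
The 5% rule fails; solving x² + Kb·x − Kb·C₀ = 0 exactly:
x = [−0.00151 + √(0.00151² + 1.9e-05)]/2 = 1.55 × 10^-3 M
pOH = 2.81, so pH = 14.00 − pOH = 11.19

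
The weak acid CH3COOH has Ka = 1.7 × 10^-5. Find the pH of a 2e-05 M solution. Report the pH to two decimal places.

pH = 4.93

CH3COOH ⇌ CH3COO- + H+
Ka = x²/(2e-05 − x) = 1.7 × 10^-5
Here C₀/Ka ≈ 1.18, so the small-x approximation fails. Use the quadratic:
x = [−1.7e-05 + √(1.7e-05² + 1.36e-09)]/2 = 1.18 × 10^-5 M
pH = −log[H+] = −log(1.18 × 10^-5) = 4.93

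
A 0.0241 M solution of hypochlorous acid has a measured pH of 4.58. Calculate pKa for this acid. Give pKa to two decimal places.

[H+] = 10^(-4.58) = 2.63 × 10^-5 M
At equilibrium [HA] = 0.0241 − 2.63 × 10^-5 = 2.41 × 10^-2 M
Ka = [H+][A-]/[HA] = (2.63 × 10^-5)² / 2.41 × 10^-2 = 2.87 × 10^-8
pKa = -log(2.87 × 10^-8) = 7.54

pKa = 7.54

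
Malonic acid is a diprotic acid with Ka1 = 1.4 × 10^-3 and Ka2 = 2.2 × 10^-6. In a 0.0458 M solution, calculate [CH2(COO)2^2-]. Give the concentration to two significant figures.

2.2 × 10^-6 M

First ionization gives [H+] ≈ [CH2(COOH)COO-] = 7.34 × 10^-3 M.
Second step: Ka2 = [H+][CH2(COO)2^2-]/[CH2(COOH)COO-] ≈ [CH2(COO)2^2-] (since [H+] ≈ [CH2(COOH)COO-]).
So [CH2(COO)2^2-] ≈ Ka2.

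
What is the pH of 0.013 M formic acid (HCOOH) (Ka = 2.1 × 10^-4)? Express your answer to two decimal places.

pH = 2.81

HCOOH ⇌ HCOO- + H+
Ka = x²/(0.013 − x) = 2.1 × 10^-4
Here C₀/Ka ≈ 61.9, so the small-x approximation fails. Use the quadratic:
x = [−0.00021 + √(0.00021² + 1.09e-05)]/2 = 1.55 × 10^-3 M
pH = −log(1.55 × 10^-3) = 2.81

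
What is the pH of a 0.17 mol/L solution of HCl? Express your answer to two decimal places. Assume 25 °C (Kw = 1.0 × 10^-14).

pH = 0.77

HCl is a strong acid and dissociates completely, so [H+] = 0.17 M.
pH = -log(0.17) = 0.77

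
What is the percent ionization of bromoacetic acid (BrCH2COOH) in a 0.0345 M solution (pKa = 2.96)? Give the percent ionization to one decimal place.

BrCH2COOH ⇌ BrCH2COO- + H+; let x = [H+] at equilibrium.
Ka = 10^(−2.96) = 1.10 × 10^-3
Ka = x²/(C₀ − x); solving the quadratic gives x = 5.63 × 10^-3 M.
Fraction ionized = 5.63 × 10^-3 / 0.0345 = 0.1632 → 16.3%

16.3%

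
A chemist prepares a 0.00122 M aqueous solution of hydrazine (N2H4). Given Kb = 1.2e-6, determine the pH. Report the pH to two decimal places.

N2H4 + H2O ⇌ N2H5+ + OH-
From the ICE table, Kb = x²/(0.00122 − x) = 1.2 × 10^-6.
Since Kb ≪ C₀, x ≈ √(Kb·C₀) = 3.83 × 10^-5 M.
Check: 3.1% ionized — well under 5%, approximation valid.
pOH = −log(3.83 × 10^-5) = 4.42; pH = 14.00 − 4.42 = 9.58

pH = 9.58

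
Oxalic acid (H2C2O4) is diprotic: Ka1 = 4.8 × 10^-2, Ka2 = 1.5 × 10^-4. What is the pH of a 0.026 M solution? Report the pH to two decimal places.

Ka1 ≫ Ka2, so treat the first dissociation as the only significant source of H+.
Ka1 = x²/(0.026 − x) = 4.8 × 10^-2
Solving the quadratic: x = (−Ka1 + √(Ka1² + 4·Ka1·C₀))/2 = 1.87 × 10^-2 M
pH = −log(1.87 × 10^-2) = 1.73

pH = 1.73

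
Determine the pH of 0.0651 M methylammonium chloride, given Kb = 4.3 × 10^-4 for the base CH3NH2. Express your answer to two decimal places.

pH = 5.91

CH3NH3+ is the conjugate acid of the weak base CH3NH2.
Ka = Kw/Kb = 1.0×10^-14 / 4.3 × 10^-4 = 2.33 × 10^-11
From the ICE table, Ka = [H+]²/(0.0651 − [H+]) = 2.33 × 10^-11.
Neglecting [H+] in the denominator: [H+] = √(2.33 × 10^-11 × 0.0651) = 1.23 × 10^-6 M
Check: 0.0019% ionized — well under 5%, approximation valid.
pH = −log(1.23 × 10^-6) = 5.91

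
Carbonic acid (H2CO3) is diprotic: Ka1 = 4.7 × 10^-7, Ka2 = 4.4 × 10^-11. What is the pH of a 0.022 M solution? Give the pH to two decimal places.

Ka1 ≫ Ka2, so treat the first dissociation as the only significant source of H+.
Ka1 = x²/(0.022 − x) = 4.7 × 10^-7
x ≈ √(4.7 × 10^-7 × 0.022) = 1.02 × 10^-4 M
pH = −log(1.02 × 10^-4) = 3.99

pH = 3.99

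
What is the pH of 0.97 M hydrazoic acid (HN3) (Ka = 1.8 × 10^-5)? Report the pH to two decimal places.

pH = 2.38

HN3 ⇌ N3- + H+
From the ICE table, Ka = [H+]²/(0.97 − [H+]) = 1.8 × 10^-5.
Assume [H+] ≪ 0.97: [H+] ≈ √(1.8 × 10^-5 × 0.97) = 4.18 × 10^-3 M
pH = −log[H+] = −log(4.18 × 10^-3) = 2.38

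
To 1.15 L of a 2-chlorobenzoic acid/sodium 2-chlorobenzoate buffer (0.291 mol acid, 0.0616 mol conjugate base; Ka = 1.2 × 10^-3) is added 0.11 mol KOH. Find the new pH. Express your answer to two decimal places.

pH = 2.90

After neutralization: n(ClC6H4COOH) = 0.181 mol, n(ClC6H4COO-) = 0.172 mol.
pKa = −log(1.2 × 10^-3) = 2.921
pH = pKa + log(n_ClC6H4COO-/n_ClC6H4COOH) = 2.921 + log(0.172/0.181) = 2.921 + (-0.022)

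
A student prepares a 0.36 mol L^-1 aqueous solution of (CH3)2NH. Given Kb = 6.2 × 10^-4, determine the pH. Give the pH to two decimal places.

pH = 12.17

(CH3)2NH + H2O ⇌ (CH3)2NH2+ + OH-
Kb = [OH-]²/(0.36 − [OH-]) = 6.2 × 10^-4
Neglecting [OH-] in the denominator: [OH-] = √(6.2 × 10^-4 × 0.36) = 1.49 × 10^-2 M
pOH = 1.83, so pH = 14.00 − pOH = 12.17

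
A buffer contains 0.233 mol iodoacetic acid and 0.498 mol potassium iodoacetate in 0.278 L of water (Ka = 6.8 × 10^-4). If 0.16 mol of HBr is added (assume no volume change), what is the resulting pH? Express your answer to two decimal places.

pH = 3.10

Added H+ converts ICH2COO- to ICH2COOH: ICH2COOH → 0.393 mol, ICH2COO- → 0.338 mol.
pKa = −log(6.8 × 10^-4) = 3.167
pH = pKa + log([A⁻]/[HA]) = 3.167 + log(0.338/0.393) = 3.167 -0.065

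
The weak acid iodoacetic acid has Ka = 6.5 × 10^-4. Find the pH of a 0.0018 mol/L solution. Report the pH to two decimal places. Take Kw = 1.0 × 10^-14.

ICH2COOH ⇌ ICH2COO- + H+
From the ICE table, Ka = [H+]²/(0.0018 − [H+]) = 6.5 × 10^-4.
The 5% rule fails; solving [H+]² + Ka·[H+] − Ka·C₀ = 0 exactly:
[H+] = (−Ka + √(Ka² + 4·Ka·C₀))/2 = 8.04 × 10^-4 M
pH = −log[H+] = −log(8.04 × 10^-4) = 3.09

pH = 3.09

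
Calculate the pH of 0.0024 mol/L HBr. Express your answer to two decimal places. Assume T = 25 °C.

pH = 2.62

HBr is a strong acid and dissociates completely, so [H+] = 0.0024 M.
pH = -log(0.0024) = 2.62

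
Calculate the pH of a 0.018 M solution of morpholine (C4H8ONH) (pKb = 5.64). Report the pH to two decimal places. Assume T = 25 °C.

pH = 10.31

C4H8ONH + H2O ⇌ C4H8ONH2+ + OH-
Kb = 10^(−5.64) = 2.29 × 10^-6
Kb = x²/(0.018 − x) = 2.29 × 10^-6
Assume x ≪ 0.018: x ≈ √(2.29 × 10^-6 × 0.018) = 2.03 × 10^-4 M
pOH = 3.69, so pH = 14.00 − pOH = 10.31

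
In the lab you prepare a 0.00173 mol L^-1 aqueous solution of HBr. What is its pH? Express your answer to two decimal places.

HBr is a strong acid and dissociates completely, so [H+] = 0.00173 M.
pH = -log(0.00173) = 2.76

pH = 2.76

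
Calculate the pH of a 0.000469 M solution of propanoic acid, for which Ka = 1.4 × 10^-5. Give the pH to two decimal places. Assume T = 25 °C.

CH3CH2COOH ⇌ CH3CH2COO- + H+
From the ICE table, Ka = [H+]²/(0.000469 − [H+]) = 1.4 × 10^-5.
The 5% rule fails; solving [H+]² + Ka·[H+] − Ka·C₀ = 0 exactly:
[H+] = [−1.4e-05 + √(1.4e-05² + 2.63e-08)]/2 = 7.43 × 10^-5 M
pH = −log[H+] = −log(7.43 × 10^-5) = 4.13

pH = 4.13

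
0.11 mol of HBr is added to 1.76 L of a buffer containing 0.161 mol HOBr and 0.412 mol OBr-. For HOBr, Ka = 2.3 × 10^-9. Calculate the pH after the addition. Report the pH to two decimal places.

Added H+ converts OBr- to HOBr: HOBr → 0.271 mol, OBr- → 0.302 mol.
pKa = −log(2.3 × 10^-9) = 8.638
pH = pKa + log(n_OBr-/n_HOBr) = 8.638 + log(0.302/0.271) = 8.638 + (+0.047)

pH = 8.69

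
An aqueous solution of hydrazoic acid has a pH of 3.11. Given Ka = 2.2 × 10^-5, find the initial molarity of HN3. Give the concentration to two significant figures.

[H+] = 10^(-3.11) = 7.76 × 10^-4 M = x
Ka = x²/(C₀ − x) ⇒ C₀ = x + x²/Ka
C₀ = 7.76 × 10^-4 + (7.76 × 10^-4)²/(2.2 × 10^-5) = 2.81 × 10^-2 M

C₀ = 2.8 × 10^-2 M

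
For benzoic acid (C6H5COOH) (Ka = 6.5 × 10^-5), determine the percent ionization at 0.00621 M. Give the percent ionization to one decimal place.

9.7%

C6H5COOH ⇌ C6H5COO- + H+; let x = [H+] at equilibrium.
Ka = x²/(C₀ − x); solving the quadratic gives x = 6.04 × 10^-4 M.
% ionization = x/C₀ × 100% = 6.04 × 10^-4/0.00621 × 100% = 9.7%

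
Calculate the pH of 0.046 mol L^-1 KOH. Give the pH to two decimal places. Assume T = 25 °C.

pH = 12.66

KOH is a strong base; [OH-] = 0.046 M.
pOH = -log(0.046) = 1.34
pH = 14.00 - 1.34 = 12.66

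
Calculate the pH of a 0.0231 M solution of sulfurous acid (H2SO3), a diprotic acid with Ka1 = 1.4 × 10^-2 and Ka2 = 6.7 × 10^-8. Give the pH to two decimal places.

pH = 1.91

Since Ka1 ≫ Ka2, the first ionization dominates [H+].
Ka1 = x²/(0.0231 − x) = 1.4 × 10^-2
Solving the quadratic: x = (−Ka1 + √(Ka1² + 4·Ka1·C₀))/2 = 1.23 × 10^-2 M
pH = −log(1.23 × 10^-2) = 1.91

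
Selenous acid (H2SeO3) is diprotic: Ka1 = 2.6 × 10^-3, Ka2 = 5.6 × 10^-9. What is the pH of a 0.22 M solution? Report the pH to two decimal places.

pH = 1.64

Since Ka1 ≫ Ka2, the first ionization dominates [H+].
Ka1 = x²/(0.22 − x) = 2.6 × 10^-3
Solving the quadratic: x = (−Ka1 + √(Ka1² + 4·Ka1·C₀))/2 = 2.27 × 10^-2 M
pH = −log(2.27 × 10^-2) = 1.64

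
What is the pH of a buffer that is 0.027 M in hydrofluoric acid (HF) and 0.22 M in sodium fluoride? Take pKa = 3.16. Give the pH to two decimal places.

pH = 4.07

pH = pKa + log([A⁻]/[HA]) = 3.16 + log(0.22/0.027)
pH = 3.16 + (+0.911) = 4.07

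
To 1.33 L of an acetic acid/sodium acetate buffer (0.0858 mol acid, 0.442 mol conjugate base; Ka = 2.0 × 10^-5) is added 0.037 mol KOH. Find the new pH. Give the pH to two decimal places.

pH = 5.69

After neutralization: n(CH3COOH) = 0.0488 mol, n(CH3COO-) = 0.479 mol.
pKa = −log(2.0 × 10^-5) = 4.699
pH = pKa + log(n_CH3COO-/n_CH3COOH) = 4.699 + log(0.479/0.0488) = 4.699 + (+0.992)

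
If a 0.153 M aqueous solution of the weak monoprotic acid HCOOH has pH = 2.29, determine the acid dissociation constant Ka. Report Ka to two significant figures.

Ka = 1.8 × 10^-4

[H+] = 10^(-2.29) = 5.13 × 10^-3 M
At equilibrium [HA] = 0.153 − 5.13 × 10^-3 = 1.48 × 10^-1 M
Ka = [H+][A-]/[HA] = (5.13 × 10^-3)² / 1.48 × 10^-1 = 1.8 × 10^-4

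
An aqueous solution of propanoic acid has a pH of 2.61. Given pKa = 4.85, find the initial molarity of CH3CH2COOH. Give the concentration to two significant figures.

[H+] = 10^(-2.61) = 2.45 × 10^-3 M = x
Ka = 10^(−4.85) = 1.41 × 10^-5
Ka = x²/(C₀ − x) ⇒ C₀ = x + x²/Ka
C₀ = 2.45 × 10^-3 + (2.45 × 10^-3)²/(1.41 × 10^-5) = 4.28 × 10^-1 M

C₀ = 4.3 × 10^-1 M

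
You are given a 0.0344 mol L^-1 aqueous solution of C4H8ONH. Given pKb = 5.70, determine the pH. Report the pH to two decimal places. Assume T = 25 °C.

pH = 10.42

C4H8ONH + H2O ⇌ C4H8ONH2+ + OH-
Kb = 10^(−5.70) = 2.00 × 10^-6
Let x = [OH-] at equilibrium. Kb = x²/(0.0344 − x).
Since Kb ≪ C₀, x ≈ √(Kb·C₀) = 2.62 × 10^-4 M.
(x/C₀ = 0.76% < 5%, so the approximation holds.)
pOH = 3.58, so pH = 14.00 − pOH = 10.42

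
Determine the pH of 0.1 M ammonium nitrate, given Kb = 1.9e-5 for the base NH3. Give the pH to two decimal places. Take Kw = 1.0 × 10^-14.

NH4+ is the conjugate acid of the weak base NH3.
Ka = Kw/Kb = 1.0×10^-14 / 1.9 × 10^-5 = 5.26 × 10^-10
Ka = [H+]²/(0.1 − [H+]) = 5.26 × 10^-10
Assume [H+] ≪ 0.1: [H+] ≈ √(5.26 × 10^-10 × 0.1) = 7.25 × 10^-6 M
([H+]/C₀ = 0.0073% < 5%, so the approximation holds.)
pH = −log(7.25 × 10^-6) = 5.14

pH = 5.14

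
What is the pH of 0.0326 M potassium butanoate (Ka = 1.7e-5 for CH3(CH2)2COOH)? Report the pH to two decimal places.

CH3(CH2)2COO- is the conjugate base of the weak acid CH3(CH2)2COOH.
Kb = Kw/Ka = 1.0×10^-14 / 1.7 × 10^-5 = 5.88 × 10^-10
From the ICE table, Kb = x²/(0.0326 − x) = 5.88 × 10^-10.
Neglecting x in the denominator: x = √(5.88 × 10^-10 × 0.0326) = 4.38 × 10^-6 M
(x/C₀ = 0.013% < 5%, so the approximation holds.)
pOH = 5.36, so pH = 14.00 − pOH = 8.64

pH = 8.64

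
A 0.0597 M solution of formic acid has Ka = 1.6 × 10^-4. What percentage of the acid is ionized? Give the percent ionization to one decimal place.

HCOOH ⇌ HCOO- + H+; let x = [H+] at equilibrium.
Solve x² + 0.00016x − 9.55e-06 = 0 → x = 3.01 × 10^-3 M
Fraction ionized = 3.01 × 10^-3 / 0.0597 = 0.0504 → 5.0%

5.0%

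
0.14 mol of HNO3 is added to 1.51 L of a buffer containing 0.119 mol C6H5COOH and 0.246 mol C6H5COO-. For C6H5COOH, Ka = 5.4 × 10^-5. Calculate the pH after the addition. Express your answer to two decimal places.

Added H+ converts C6H5COO- to C6H5COOH: C6H5COOH → 0.259 mol, C6H5COO- → 0.106 mol.
pKa = −log(5.4 × 10^-5) = 4.268
pH = pKa + log([A⁻]/[HA]) = 4.268 + log(0.106/0.259) = 4.268 -0.388

pH = 3.88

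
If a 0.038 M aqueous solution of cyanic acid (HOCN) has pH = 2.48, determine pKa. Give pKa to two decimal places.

[H+] = 10^(-2.48) = 3.31 × 10^-3 M
At equilibrium [HA] = 0.038 − 3.31 × 10^-3 = 3.47 × 10^-2 M
Ka = [H+][A-]/[HA] = (3.31 × 10^-3)² / 3.47 × 10^-2 = 3.16 × 10^-4
pKa = -log(3.16 × 10^-4) = 3.50

pKa = 3.50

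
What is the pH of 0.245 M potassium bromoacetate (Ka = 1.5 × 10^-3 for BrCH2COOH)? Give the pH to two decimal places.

BrCH2COO- is the conjugate base of the weak acid BrCH2COOH.
Kb = Kw/Ka = 1.0×10^-14 / 1.5 × 10^-3 = 6.67 × 10^-12
From the ICE table, Kb = [OH-]²/(0.245 − [OH-]) = 6.67 × 10^-12.
Assume [OH-] ≪ 0.245: [OH-] ≈ √(6.67 × 10^-12 × 0.245) = 1.28 × 10^-6 M
([OH-]/C₀ = 0.00052% < 5%, so the approximation holds.)
pOH = 5.89, so pH = 14.00 − pOH = 8.11

pH = 8.11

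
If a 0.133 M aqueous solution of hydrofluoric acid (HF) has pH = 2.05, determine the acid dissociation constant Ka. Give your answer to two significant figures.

[H+] = 10^(-2.05) = 8.91 × 10^-3 M
At equilibrium [HA] = 0.133 − 8.91 × 10^-3 = 1.24 × 10^-1 M
Ka = [H+][A-]/[HA] = (8.91 × 10^-3)² / 1.24 × 10^-1 = 6.4 × 10^-4

Ka = 6.4 × 10^-4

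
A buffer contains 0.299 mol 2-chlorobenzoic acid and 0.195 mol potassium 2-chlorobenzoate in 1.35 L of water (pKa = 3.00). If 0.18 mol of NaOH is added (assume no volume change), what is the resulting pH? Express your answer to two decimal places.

pH = 3.50

OH- converts ClC6H4COOH to ClC6H4COO-: ClC6H4COOH → 0.119 mol, ClC6H4COO- → 0.375 mol.
Henderson–Hasselbalch with mole ratio 0.375/0.119: pH = 3.00 + (+0.498)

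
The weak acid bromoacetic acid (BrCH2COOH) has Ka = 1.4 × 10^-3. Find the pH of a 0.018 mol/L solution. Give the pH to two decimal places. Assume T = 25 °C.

BrCH2COOH ⇌ BrCH2COO- + H+
Ka = [H+]²/(0.018 − [H+]) = 1.4 × 10^-3
[H+] is not negligible relative to C₀; solve [H+]² + 0.0014·[H+] − 2.52e-05 = 0.
[H+] = (−Ka + √(Ka² + 4·Ka·C₀))/2 = 4.37 × 10^-3 M
pH = −log[H+] = −log(4.37 × 10^-3) = 2.36

pH = 2.36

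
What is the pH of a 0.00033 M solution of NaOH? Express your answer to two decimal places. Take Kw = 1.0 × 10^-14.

NaOH is a strong base; [OH-] = 0.00033 M.
pOH = -log(0.00033) = 3.48
pH = 14.00 - 3.48 = 10.52

pH = 10.52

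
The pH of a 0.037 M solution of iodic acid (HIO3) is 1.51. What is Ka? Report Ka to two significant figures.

[H+] = 10^(-1.51) = 3.09 × 10^-2 M
At equilibrium [HA] = 0.037 − 3.09 × 10^-2 = 6.10 × 10^-3 M
Ka = [H+][A-]/[HA] = (3.09 × 10^-2)² / 6.10 × 10^-3 = 1.6 × 10^-1

Ka = 1.6 × 10^-1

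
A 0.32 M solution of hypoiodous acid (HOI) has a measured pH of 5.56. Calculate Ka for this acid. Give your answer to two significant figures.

[H+] = 10^(-5.56) = 2.75 × 10^-6 M
At equilibrium [HA] = 0.32 − 2.75 × 10^-6 = 3.20 × 10^-1 M
Ka = [H+][A-]/[HA] = (2.75 × 10^-6)² / 3.20 × 10^-1 = 2.4 × 10^-11

Ka = 2.4 × 10^-11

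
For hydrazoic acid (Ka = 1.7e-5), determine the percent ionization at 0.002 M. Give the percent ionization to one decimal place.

8.8%

HN3 ⇌ N3- + H+; let x = [H+] at equilibrium.
Ka = x²/(C₀ − x); solving the quadratic gives x = 1.76 × 10^-4 M.
Fraction ionized = 1.76 × 10^-4 / 0.002 = 0.0880 → 8.8%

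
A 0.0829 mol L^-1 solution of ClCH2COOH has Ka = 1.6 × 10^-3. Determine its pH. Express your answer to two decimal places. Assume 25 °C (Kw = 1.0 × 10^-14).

ClCH2COOH ⇌ ClCH2COO- + H+
From the ICE table, Ka = [H+]²/(0.0829 − [H+]) = 1.6 × 10^-3.
Here C₀/Ka ≈ 51.8, so the small-[H+] approximation fails. Use the quadratic:
[H+] = [−0.0016 + √(0.0016² + 0.000531)]/2 = 1.07 × 10^-2 M
pH = −log(1.07 × 10^-2) = 1.97

pH = 1.97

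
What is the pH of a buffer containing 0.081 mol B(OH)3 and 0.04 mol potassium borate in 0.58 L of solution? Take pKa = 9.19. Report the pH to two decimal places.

pH = pKa + log([A⁻]/[HA]) = 9.19 + log(0.04/0.081)
pH = 9.19 + (-0.306) = 8.88

pH = 8.88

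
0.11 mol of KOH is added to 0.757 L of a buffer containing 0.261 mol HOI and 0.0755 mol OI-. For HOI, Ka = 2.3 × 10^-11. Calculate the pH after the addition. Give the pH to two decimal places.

pH = 10.73

After neutralization: n(HOI) = 0.151 mol, n(OI-) = 0.185 mol.
pKa = −log(2.3 × 10^-11) = 10.638
pH = pKa + log(n_OI-/n_HOI) = 10.638 + log(0.185/0.151) = 10.638 + (+0.088)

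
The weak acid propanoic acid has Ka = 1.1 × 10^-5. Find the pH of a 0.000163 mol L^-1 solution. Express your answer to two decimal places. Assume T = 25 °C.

pH = 4.43

CH3CH2COOH ⇌ CH3CH2COO- + H+
Let x = [H+] at equilibrium. Ka = x²/(0.000163 − x).
x is not negligible relative to C₀; solve x² + 1.1e-05·x − 1.79e-09 = 0.
x = [−1.1e-05 + √(1.1e-05² + 7.17e-09)]/2 = 3.72 × 10^-5 M
pH = −log[H+] = −log(3.72 × 10^-5) = 4.43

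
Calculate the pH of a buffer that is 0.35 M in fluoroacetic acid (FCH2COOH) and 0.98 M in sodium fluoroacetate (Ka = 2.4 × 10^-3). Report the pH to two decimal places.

pH = 3.07

pKa = −log(2.4 × 10^-3) = 2.620
Henderson–Hasselbalch: pH = pKa + log([FCH2COO-]/[FCH2COOH]) = 2.620 + log(0.98/0.35)
pH = 2.620 + (+0.447) = 3.07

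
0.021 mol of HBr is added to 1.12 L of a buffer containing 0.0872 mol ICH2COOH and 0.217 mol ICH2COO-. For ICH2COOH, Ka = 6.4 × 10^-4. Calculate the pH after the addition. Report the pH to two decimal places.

pH = 3.45

Added H+ converts ICH2COO- to ICH2COOH: ICH2COOH → 0.108 mol, ICH2COO- → 0.196 mol.
pKa = −log(6.4 × 10^-4) = 3.194
pH = pKa + log(n_ICH2COO-/n_ICH2COOH) = 3.194 + log(0.196/0.108) = 3.194 + (+0.259)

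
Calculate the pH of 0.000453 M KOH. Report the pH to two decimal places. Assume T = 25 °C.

pH = 10.66

KOH is a strong base; [OH-] = 0.000453 M.
pOH = -log(0.000453) = 3.34
pH = 14.00 - 3.34 = 10.66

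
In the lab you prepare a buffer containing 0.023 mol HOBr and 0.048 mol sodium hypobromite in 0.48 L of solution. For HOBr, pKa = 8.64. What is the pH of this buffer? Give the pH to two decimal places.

Using pH = pKa + log([base]/[acid]) with [base]/[acid] = 0.048/0.023:
pH = 8.64 + (+0.320) = 8.96

pH = 8.96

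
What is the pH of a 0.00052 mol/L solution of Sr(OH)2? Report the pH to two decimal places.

Sr(OH)2 is a strong base (each formula unit releases 2 OH-); [OH-] = 0.00104 M.
pOH = -log(0.00104) = 2.98
pH = 14.00 - 2.98 = 11.02

pH = 11.02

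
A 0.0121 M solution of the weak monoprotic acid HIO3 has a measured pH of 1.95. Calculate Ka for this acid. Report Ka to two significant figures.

Ka = 1.4 × 10^-1

[H+] = 10^(-1.95) = 1.12 × 10^-2 M
At equilibrium [HA] = 0.0121 − 1.12 × 10^-2 = 9.00 × 10^-4 M
Ka = [H+][A-]/[HA] = (1.12 × 10^-2)² / 9.00 × 10^-4 = 1.4 × 10^-1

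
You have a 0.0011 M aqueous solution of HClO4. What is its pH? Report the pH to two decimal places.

HClO4 is a strong acid and dissociates completely, so [H+] = 0.0011 M.
pH = -log(0.0011) = 2.96

pH = 2.96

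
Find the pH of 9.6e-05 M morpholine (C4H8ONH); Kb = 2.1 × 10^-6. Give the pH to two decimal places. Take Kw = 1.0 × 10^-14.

C4H8ONH + H2O ⇌ C4H8ONH2+ + OH-
Kb = x²/(9.6e-05 − x) = 2.1 × 10^-6
The 5% rule fails; solving x² + Kb·x − Kb·C₀ = 0 exactly:
x = [−2.1e-06 + √(2.1e-06² + 8.06e-10)]/2 = 1.32 × 10^-5 M
pOH = −log(1.32 × 10^-5) = 4.88; pH = 14.00 − 4.88 = 9.12

pH = 9.12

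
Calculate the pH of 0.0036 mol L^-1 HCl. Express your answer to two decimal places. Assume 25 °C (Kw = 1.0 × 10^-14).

pH = 2.44

HCl is a strong acid and dissociates completely, so [H+] = 0.0036 M.
pH = -log(0.0036) = 2.44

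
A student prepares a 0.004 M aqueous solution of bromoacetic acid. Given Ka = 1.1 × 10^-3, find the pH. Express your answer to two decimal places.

pH = 2.79

BrCH2COOH ⇌ BrCH2COO- + H+
Let x = [H+] at equilibrium. Ka = x²/(0.004 − x).
Here C₀/Ka ≈ 3.64, so the small-x approximation fails. Use the quadratic:
x = [−0.0011 + √(0.0011² + 1.76e-05)]/2 = 1.62 × 10^-3 M
pH = −log(1.62 × 10^-3) = 2.79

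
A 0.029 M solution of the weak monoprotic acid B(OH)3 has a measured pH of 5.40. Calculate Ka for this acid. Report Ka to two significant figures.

Ka = 5.5 × 10^-10

[H+] = 10^(-5.40) = 3.98 × 10^-6 M
At equilibrium [HA] = 0.029 − 3.98 × 10^-6 = 2.90 × 10^-2 M
Ka = [H+][A-]/[HA] = (3.98 × 10^-6)² / 2.90 × 10^-2 = 5.5 × 10^-10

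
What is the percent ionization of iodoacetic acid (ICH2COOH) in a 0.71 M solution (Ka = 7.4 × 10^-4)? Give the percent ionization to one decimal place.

3.2%

ICH2COOH ⇌ ICH2COO- + H+; let x = [H+] at equilibrium.
x ≈ √(Ka·C₀) = √(7.4 × 10^-4 × 0.71) = 2.29 × 10^-2 M
Fraction ionized = 2.29 × 10^-2 / 0.71 = 0.0323 → 3.2%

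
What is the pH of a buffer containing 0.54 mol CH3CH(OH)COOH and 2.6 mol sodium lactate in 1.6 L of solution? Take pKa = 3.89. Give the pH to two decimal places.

pH = 4.57

pH = pKa + log([A⁻]/[HA]) = 3.89 + log(2.6/0.54)
pH = 3.89 + (+0.683) = 4.57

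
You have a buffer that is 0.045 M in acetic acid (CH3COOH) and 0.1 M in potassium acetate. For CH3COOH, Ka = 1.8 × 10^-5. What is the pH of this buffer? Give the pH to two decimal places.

pKa = −log(1.8 × 10^-5) = 4.745
Using pH = pKa + log([base]/[acid]) with [base]/[acid] = 0.1/0.045:
pH = 4.745 + (+0.347) = 5.09

pH = 5.09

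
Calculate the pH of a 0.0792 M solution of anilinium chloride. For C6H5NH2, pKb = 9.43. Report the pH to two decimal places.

C6H5NH3+ is the conjugate acid of the weak base C6H5NH2.
Kb = 10^(−9.43) = 3.72 × 10^-10
Ka = Kw/Kb = 1.0×10^-14 / 3.72 × 10^-10 = 2.69 × 10^-5
From the ICE table, Ka = [H+]²/(0.0792 − [H+]) = 2.69 × 10^-5.
Neglecting [H+] in the denominator: [H+] = √(2.69 × 10^-5 × 0.0792) = 1.46 × 10^-3 M
([H+]/C₀ = 1.8% < 5%, so the approximation holds.)
pH = −log[H+] = −log(1.46 × 10^-3) = 2.84

pH = 2.84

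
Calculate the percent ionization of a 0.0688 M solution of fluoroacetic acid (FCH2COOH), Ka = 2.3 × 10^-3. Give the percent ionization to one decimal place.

FCH2COOH ⇌ FCH2COO- + H+; let x = [H+] at equilibrium.
Solve x² + 0.0023x − 0.000158 = 0 → x = 1.15 × 10^-2 M
Fraction ionized = 1.15 × 10^-2 / 0.0688 = 0.1672 → 16.7%

16.7%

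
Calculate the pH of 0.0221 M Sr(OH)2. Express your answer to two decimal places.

pH = 12.65

Sr(OH)2 is a strong base (each formula unit releases 2 OH-); [OH-] = 0.0442 M.
pOH = -log(0.0442) = 1.35
pH = 14.00 - 1.35 = 12.65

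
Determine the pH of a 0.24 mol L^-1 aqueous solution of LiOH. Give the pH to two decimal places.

pH = 13.38

LiOH is a strong base; [OH-] = 0.24 M.
pOH = -log(0.24) = 0.62
pH = 14.00 - 0.62 = 13.38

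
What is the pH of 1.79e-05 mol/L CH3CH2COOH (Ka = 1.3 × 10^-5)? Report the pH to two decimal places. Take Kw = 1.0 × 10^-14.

CH3CH2COOH ⇌ CH3CH2COO- + H+
From the ICE table, Ka = [H+]²/(1.79e-05 − [H+]) = 1.3 × 10^-5.
[H+] is not negligible relative to C₀; solve [H+]² + 1.3e-05·[H+] − 2.33e-10 = 0.
[H+] = [−1.3e-05 + √(1.3e-05² + 9.31e-10)]/2 = 1.01 × 10^-5 M
pH = −log(1.01 × 10^-5) = 5.00

pH = 5.00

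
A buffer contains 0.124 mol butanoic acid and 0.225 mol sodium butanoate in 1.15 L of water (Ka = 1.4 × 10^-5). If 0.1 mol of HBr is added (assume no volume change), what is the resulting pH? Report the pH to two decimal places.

pH = 4.60

Added H+ converts CH3(CH2)2COO- to CH3(CH2)2COOH: CH3(CH2)2COOH → 0.224 mol, CH3(CH2)2COO- → 0.125 mol.
pKa = −log(1.4 × 10^-5) = 4.854
Henderson–Hasselbalch with mole ratio 0.125/0.224: pH = 4.854 + (-0.253)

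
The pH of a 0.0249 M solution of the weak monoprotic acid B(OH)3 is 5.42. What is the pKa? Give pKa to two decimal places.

pKa = 9.24

[H+] = 10^(-5.42) = 3.80 × 10^-6 M
At equilibrium [HA] = 0.0249 − 3.80 × 10^-6 = 2.49 × 10^-2 M
Ka = [H+][A-]/[HA] = (3.80 × 10^-6)² / 2.49 × 10^-2 = 5.80 × 10^-10
pKa = -log(5.80 × 10^-10) = 9.24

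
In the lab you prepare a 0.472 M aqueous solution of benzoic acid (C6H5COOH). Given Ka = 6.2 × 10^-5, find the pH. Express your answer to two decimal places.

pH = 2.27

C6H5COOH ⇌ C6H5COO- + H+
From the ICE table, Ka = x²/(0.472 − x) = 6.2 × 10^-5.
Since Ka ≪ C₀, x ≈ √(Ka·C₀) = 5.41 × 10^-3 M.
(x/C₀ = 1.1% < 5%, so the approximation holds.)
pH = −log(5.41 × 10^-3) = 2.27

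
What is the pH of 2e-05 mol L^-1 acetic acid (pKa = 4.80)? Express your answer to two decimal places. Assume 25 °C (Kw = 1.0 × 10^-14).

CH3COOH ⇌ CH3COO- + H+
Ka = 10^(−4.80) = 1.58 × 10^-5
From the ICE table, Ka = [H+]²/(2e-05 − [H+]) = 1.58 × 10^-5.
Here C₀/Ka ≈ 1.27, so the small-[H+] approximation fails. Use the quadratic:
[H+] = (−Ka + √(Ka² + 4·Ka·C₀))/2 = 1.16 × 10^-5 M
pH = −log(1.16 × 10^-5) = 4.94

pH = 4.94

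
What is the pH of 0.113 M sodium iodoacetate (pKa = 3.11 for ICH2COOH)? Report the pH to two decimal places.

ICH2COO- is the conjugate base of the weak acid ICH2COOH.
Ka = 10^(−3.11) = 7.76 × 10^-4
Kb = Kw/Ka = 1.0×10^-14 / 7.76 × 10^-4 = 1.29 × 10^-11
Kb = [OH-]²/(0.113 − [OH-]) = 1.29 × 10^-11
Neglecting [OH-] in the denominator: [OH-] = √(1.29 × 10^-11 × 0.113) = 1.21 × 10^-6 M
Check: 0.0011% ionized — well under 5%, approximation valid.
pOH = 5.92, so pH = 14.00 − pOH = 8.08

pH = 8.08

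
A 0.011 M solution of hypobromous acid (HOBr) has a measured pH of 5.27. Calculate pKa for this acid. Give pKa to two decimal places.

pKa = 8.58

[H+] = 10^(-5.27) = 5.37 × 10^-6 M
At equilibrium [HA] = 0.011 − 5.37 × 10^-6 = 1.10 × 10^-2 M
Ka = [H+][A-]/[HA] = (5.37 × 10^-6)² / 1.10 × 10^-2 = 2.62 × 10^-9
pKa = -log(2.62 × 10^-9) = 8.58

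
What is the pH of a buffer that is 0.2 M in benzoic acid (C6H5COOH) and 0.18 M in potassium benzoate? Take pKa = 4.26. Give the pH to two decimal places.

pH = pKa + log([A⁻]/[HA]) = 4.26 + log(0.18/0.2)
pH = 4.26 + (-0.046) = 4.21

pH = 4.21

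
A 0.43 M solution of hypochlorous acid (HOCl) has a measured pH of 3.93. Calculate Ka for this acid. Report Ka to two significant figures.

Ka = 3.2 × 10^-8

[H+] = 10^(-3.93) = 1.17 × 10^-4 M
At equilibrium [HA] = 0.43 − 1.17 × 10^-4 = 4.30 × 10^-1 M
Ka = [H+][A-]/[HA] = (1.17 × 10^-4)² / 4.30 × 10^-1 = 3.2 × 10^-8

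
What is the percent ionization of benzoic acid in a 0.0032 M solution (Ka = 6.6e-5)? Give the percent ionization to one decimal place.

13.4%

C6H5COOH ⇌ C6H5COO- + H+; let x = [H+] at equilibrium.
Ka = x²/(C₀ − x); solving the quadratic gives x = 4.28 × 10^-4 M.
Fraction ionized = 4.28 × 10^-4 / 0.0032 = 0.1337 → 13.4%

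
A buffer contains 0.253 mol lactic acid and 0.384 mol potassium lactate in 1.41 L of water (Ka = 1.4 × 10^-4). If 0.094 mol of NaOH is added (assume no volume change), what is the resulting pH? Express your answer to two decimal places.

OH- converts CH3CH(OH)COOH to CH3CH(OH)COO-: CH3CH(OH)COOH → 0.159 mol, CH3CH(OH)COO- → 0.478 mol.
pKa = −log(1.4 × 10^-4) = 3.854
Henderson–Hasselbalch with mole ratio 0.478/0.159: pH = 3.854 + (+0.478)

pH = 4.33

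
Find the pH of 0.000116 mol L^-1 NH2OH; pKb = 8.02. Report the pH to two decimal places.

pH = 8.02

NH2OH + H2O ⇌ NH3OH+ + OH-
Kb = 10^(−8.02) = 9.55 × 10^-9
Kb = x²/(0.000116 − x) = 9.55 × 10^-9
Since Kb ≪ C₀, x ≈ √(Kb·C₀) = 1.05 × 10^-6 M.
(x/C₀ = 0.91% < 5%, so the approximation holds.)
pOH = −log(1.05 × 10^-6) = 5.98; pH = 14.00 − 5.98 = 8.02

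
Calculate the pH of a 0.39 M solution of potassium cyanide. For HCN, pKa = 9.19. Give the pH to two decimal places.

pH = 11.39

CN- is the conjugate base of the weak acid HCN.
Ka = 10^(−9.19) = 6.46 × 10^-10
Kb = Kw/Ka = 1.0×10^-14 / 6.46 × 10^-10 = 1.55 × 10^-5
Kb = [OH-]²/(0.39 − [OH-]) = 1.55 × 10^-5
Assume [OH-] ≪ 0.39: [OH-] ≈ √(1.55 × 10^-5 × 0.39) = 2.46 × 10^-3 M
([OH-]/C₀ = 0.63% < 5%, so the approximation holds.)
pOH = −log(2.46 × 10^-3) = 2.61; pH = 14.00 − 2.61 = 11.39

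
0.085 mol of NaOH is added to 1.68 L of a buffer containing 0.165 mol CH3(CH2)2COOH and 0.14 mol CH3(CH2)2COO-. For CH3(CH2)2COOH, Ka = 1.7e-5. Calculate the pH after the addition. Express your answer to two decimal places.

pH = 5.22

OH- converts CH3(CH2)2COOH to CH3(CH2)2COO-: CH3(CH2)2COOH → 0.08 mol, CH3(CH2)2COO- → 0.225 mol.
pKa = −log(1.7 × 10^-5) = 4.770
pH = pKa + log([A⁻]/[HA]) = 4.770 + log(0.225/0.08) = 4.770 +0.449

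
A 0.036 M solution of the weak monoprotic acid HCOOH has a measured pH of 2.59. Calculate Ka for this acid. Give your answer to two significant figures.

[H+] = 10^(-2.59) = 2.57 × 10^-3 M
At equilibrium [HA] = 0.036 − 2.57 × 10^-3 = 3.34 × 10^-2 M
Ka = [H+][A-]/[HA] = (2.57 × 10^-3)² / 3.34 × 10^-2 = 2.0 × 10^-4

Ka = 2.0 × 10^-4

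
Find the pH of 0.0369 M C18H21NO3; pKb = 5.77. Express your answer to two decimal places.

pH = 10.40

C18H21NO3 + H2O ⇌ C18H22NO3+ + OH-
Kb = 10^(−5.77) = 1.70 × 10^-6
Let x = [OH-] at equilibrium. Kb = x²/(0.0369 − x).
Assume x ≪ 0.0369: x ≈ √(1.70 × 10^-6 × 0.0369) = 2.50 × 10^-4 M
(x/C₀ = 0.68% < 5%, so the approximation holds.)
pOH = 3.60, so pH = 14.00 − pOH = 10.40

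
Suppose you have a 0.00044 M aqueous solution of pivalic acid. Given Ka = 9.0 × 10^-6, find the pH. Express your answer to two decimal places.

pH = 4.23

(CH3)3CCOOH ⇌ (CH3)3CCOO- + H+
From the ICE table, Ka = x²/(0.00044 − x) = 9.0 × 10^-6.
Here C₀/Ka ≈ 48.9, so the small-x approximation fails. Use the quadratic:
x = [−9e-06 + √(9e-06² + 1.58e-08)]/2 = 5.86 × 10^-5 M
pH = −log(5.86 × 10^-5) = 4.23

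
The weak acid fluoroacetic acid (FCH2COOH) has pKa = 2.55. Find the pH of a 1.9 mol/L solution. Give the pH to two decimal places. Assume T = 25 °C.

pH = 1.14

FCH2COOH ⇌ FCH2COO- + H+
Ka = 10^(−2.55) = 2.82 × 10^-3
From the ICE table, Ka = [H+]²/(1.9 − [H+]) = 2.82 × 10^-3.
Since Ka ≪ C₀, [H+] ≈ √(Ka·C₀) = 7.32 × 10^-2 M.
Check: 3.9% ionized — well under 5%, approximation valid.
pH = −log(7.32 × 10^-2) = 1.14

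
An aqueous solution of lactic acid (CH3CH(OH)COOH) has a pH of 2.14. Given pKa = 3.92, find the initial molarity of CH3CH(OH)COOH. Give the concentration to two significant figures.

[H+] = 10^(-2.14) = 7.24 × 10^-3 M = x
Ka = 10^(−3.92) = 1.20 × 10^-4
Ka = x²/(C₀ − x) ⇒ C₀ = x + x²/Ka
C₀ = 7.24 × 10^-3 + (7.24 × 10^-3)²/(1.20 × 10^-4) = 4.44 × 10^-1 M

C₀ = 4.4 × 10^-1 M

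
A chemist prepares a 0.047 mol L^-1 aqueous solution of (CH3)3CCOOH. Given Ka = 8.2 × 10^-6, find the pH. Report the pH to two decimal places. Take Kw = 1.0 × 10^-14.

(CH3)3CCOOH ⇌ (CH3)3CCOO- + H+
Ka = [H+]²/(0.047 − [H+]) = 8.2 × 10^-6
Assume [H+] ≪ 0.047: [H+] ≈ √(8.2 × 10^-6 × 0.047) = 6.21 × 10^-4 M
Check: 1.3% ionized — well under 5%, approximation valid.
pH = −log(6.21 × 10^-4) = 3.21

pH = 3.21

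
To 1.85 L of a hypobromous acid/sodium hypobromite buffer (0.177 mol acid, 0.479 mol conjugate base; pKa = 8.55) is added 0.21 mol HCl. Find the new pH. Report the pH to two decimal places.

pH = 8.39

After neutralization: n(HOBr) = 0.387 mol, n(OBr-) = 0.269 mol.
pH = pKa + log(n_OBr-/n_HOBr) = 8.55 + log(0.269/0.387) = 8.55 + (-0.158)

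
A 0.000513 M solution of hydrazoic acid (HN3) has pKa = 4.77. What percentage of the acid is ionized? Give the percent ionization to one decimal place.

HN3 ⇌ N3- + H+; let x = [H+] at equilibrium.
Ka = 10^(−4.77) = 1.70 × 10^-5
Solve x² + 1.7e-05x − 8.72e-09 = 0 → x = 8.53 × 10^-5 M
% ionization = x/C₀ × 100% = 8.53 × 10^-5/0.000513 × 100% = 16.6%

16.6%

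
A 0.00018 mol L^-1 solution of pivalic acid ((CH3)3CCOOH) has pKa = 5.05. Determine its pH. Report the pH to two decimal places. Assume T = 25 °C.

pH = 4.45

(CH3)3CCOOH ⇌ (CH3)3CCOO- + H+
Ka = 10^(−5.05) = 8.91 × 10^-6
Let x = [H+] at equilibrium. Ka = x²/(0.00018 − x).
Here C₀/Ka ≈ 20.2, so the small-x approximation fails. Use the quadratic:
x = [−8.91e-06 + √(8.91e-06² + 6.42e-09)]/2 = 3.58 × 10^-5 M
pH = −log[H+] = −log(3.58 × 10^-5) = 4.45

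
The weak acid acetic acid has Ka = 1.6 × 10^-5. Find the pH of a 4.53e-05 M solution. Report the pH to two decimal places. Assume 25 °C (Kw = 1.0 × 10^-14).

pH = 4.70

CH3COOH ⇌ CH3COO- + H+
Ka = x²/(4.53e-05 − x) = 1.6 × 10^-5
The 5% rule fails; solving x² + Ka·x − Ka·C₀ = 0 exactly:
x = (−Ka + √(Ka² + 4·Ka·C₀))/2 = 2.01 × 10^-5 M
pH = −log(2.01 × 10^-5) = 4.70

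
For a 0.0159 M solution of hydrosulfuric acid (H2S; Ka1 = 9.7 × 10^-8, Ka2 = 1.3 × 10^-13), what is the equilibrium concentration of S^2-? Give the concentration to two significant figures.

First ionization gives [H+] ≈ [HS-] = 3.93 × 10^-5 M.
Second step: Ka2 = [H+][S^2-]/[HS-] ≈ [S^2-] (since [H+] ≈ [HS-]).
So [S^2-] ≈ Ka2.

1.3 × 10^-13 M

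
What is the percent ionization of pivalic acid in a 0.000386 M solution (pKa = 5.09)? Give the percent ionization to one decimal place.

13.5%

(CH3)3CCOOH ⇌ (CH3)3CCOO- + H+; let x = [H+] at equilibrium.
Ka = 10^(−5.09) = 8.13 × 10^-6
Solve x² + 8.13e-06x − 3.14e-09 = 0 → x = 5.21 × 10^-5 M
% ionization = x/C₀ × 100% = 5.21 × 10^-5/0.000386 × 100% = 13.5%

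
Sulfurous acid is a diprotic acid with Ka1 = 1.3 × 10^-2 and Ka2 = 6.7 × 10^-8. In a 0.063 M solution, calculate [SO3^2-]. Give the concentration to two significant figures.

6.7 × 10^-8 M

First ionization gives [H+] ≈ [HSO3-] = 2.28 × 10^-2 M.
Second step: Ka2 = [H+][SO3^2-]/[HSO3-] ≈ [SO3^2-] (since [H+] ≈ [HSO3-]).
So [SO3^2-] ≈ Ka2.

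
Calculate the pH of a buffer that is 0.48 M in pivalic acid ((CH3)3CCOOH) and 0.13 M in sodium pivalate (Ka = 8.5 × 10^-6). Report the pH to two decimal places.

pH = 4.50

pKa = −log(8.5 × 10^-6) = 5.071
Using pH = pKa + log([base]/[acid]) with [base]/[acid] = 0.13/0.48:
pH = 5.071 + (-0.567) = 4.50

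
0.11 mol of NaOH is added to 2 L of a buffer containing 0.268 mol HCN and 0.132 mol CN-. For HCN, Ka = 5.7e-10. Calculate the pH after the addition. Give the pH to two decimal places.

OH- converts HCN to CN-: HCN → 0.158 mol, CN- → 0.242 mol.
pKa = −log(5.7 × 10^-10) = 9.244
pH = pKa + log([A⁻]/[HA]) = 9.244 + log(0.242/0.158) = 9.244 +0.185

pH = 9.43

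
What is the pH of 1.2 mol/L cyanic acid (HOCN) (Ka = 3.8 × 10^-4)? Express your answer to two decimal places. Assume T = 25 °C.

HOCN ⇌ OCN- + H+
Ka = [H+]²/(1.2 − [H+]) = 3.8 × 10^-4
Assume [H+] ≪ 1.2: [H+] ≈ √(3.8 × 10^-4 × 1.2) = 2.14 × 10^-2 M
Check: 1.8% ionized — well under 5%, approximation valid.
pH = −log(2.14 × 10^-2) = 1.67

pH = 1.67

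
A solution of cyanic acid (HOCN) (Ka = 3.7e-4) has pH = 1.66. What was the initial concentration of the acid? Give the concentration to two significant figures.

C₀ = 1.3 M

[H+] = 10^(-1.66) = 2.19 × 10^-2 M = x
Ka = x²/(C₀ − x) ⇒ C₀ = x + x²/Ka
C₀ = 2.19 × 10^-2 + (2.19 × 10^-2)²/(3.7 × 10^-4) = 1.32 M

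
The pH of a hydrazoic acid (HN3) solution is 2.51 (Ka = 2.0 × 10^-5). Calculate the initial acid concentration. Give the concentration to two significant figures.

[H+] = 10^(-2.51) = 3.09 × 10^-3 M = x
Ka = x²/(C₀ − x) ⇒ C₀ = x + x²/Ka
C₀ = 3.09 × 10^-3 + (3.09 × 10^-3)²/(2.0 × 10^-5) = 4.80 × 10^-1 M

C₀ = 4.8 × 10^-1 M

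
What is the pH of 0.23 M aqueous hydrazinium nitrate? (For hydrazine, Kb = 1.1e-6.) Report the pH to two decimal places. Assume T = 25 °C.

pH = 4.34

N2H5+ is the conjugate acid of the weak base N2H4.
Ka = Kw/Kb = 1.0×10^-14 / 1.1 × 10^-6 = 9.09 × 10^-9
Let x = [H+] at equilibrium. Ka = x²/(0.23 − x).
Neglecting x in the denominator: x = √(9.09 × 10^-9 × 0.23) = 4.57 × 10^-5 M
pH = −log(4.57 × 10^-5) = 4.34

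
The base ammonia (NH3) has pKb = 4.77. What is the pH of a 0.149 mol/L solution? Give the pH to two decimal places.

pH = 11.20

NH3 + H2O ⇌ NH4+ + OH-
Kb = 10^(−4.77) = 1.70 × 10^-5
Kb = x²/(0.149 − x) = 1.70 × 10^-5
Neglecting x in the denominator: x = √(1.70 × 10^-5 × 0.149) = 1.59 × 10^-3 M
(x/C₀ = 1.1% < 5%, so the approximation holds.)
pOH = −log(1.59 × 10^-3) = 2.80; pH = 14.00 − 2.80 = 11.20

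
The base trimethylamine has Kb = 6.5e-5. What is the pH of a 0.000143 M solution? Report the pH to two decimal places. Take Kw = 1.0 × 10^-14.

(CH3)3N + H2O ⇌ (CH3)3NH+ + OH-
Kb = [OH-]²/(0.000143 − [OH-]) = 6.5 × 10^-5
Here C₀/Kb ≈ 2.2, so the small-[OH-] approximation fails. Use the quadratic:
[OH-] = [−6.5e-05 + √(6.5e-05² + 3.72e-08)]/2 = 6.92 × 10^-5 M
pOH = 4.16, so pH = 14.00 − pOH = 9.84

pH = 9.84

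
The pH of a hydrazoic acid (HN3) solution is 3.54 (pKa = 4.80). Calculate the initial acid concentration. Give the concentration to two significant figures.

[H+] = 10^(-3.54) = 2.88 × 10^-4 M = x
Ka = 10^(−4.80) = 1.58 × 10^-5
Ka = x²/(C₀ − x) ⇒ C₀ = x + x²/Ka
C₀ = 2.88 × 10^-4 + (2.88 × 10^-4)²/(1.58 × 10^-5) = 5.54 × 10^-3 M

C₀ = 5.5 × 10^-3 M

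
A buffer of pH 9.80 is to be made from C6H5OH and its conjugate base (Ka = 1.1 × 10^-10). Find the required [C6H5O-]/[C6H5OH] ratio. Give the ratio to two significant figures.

ratio = 0.69

pKa = -log(1.1 × 10^-10) = 9.959
pH = pKa + log(r) ⇒ log(r) = 9.80 − 9.959 = -0.159
r = [C6H5O-]/[C6H5OH] = 10^(-0.159) = 0.693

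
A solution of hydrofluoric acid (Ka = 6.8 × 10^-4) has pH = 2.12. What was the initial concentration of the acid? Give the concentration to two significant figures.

[H+] = 10^(-2.12) = 7.59 × 10^-3 M = x
Ka = x²/(C₀ − x) ⇒ C₀ = x + x²/Ka
C₀ = 7.59 × 10^-3 + (7.59 × 10^-3)²/(6.8 × 10^-4) = 9.23 × 10^-2 M

C₀ = 9.2 × 10^-2 M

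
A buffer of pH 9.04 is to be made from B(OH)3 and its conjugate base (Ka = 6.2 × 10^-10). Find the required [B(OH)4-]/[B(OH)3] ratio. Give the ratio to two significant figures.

ratio = 0.68

pKa = -log(6.2 × 10^-10) = 9.208
pH = pKa + log(r) ⇒ log(r) = 9.04 − 9.208 = -0.168
r = [B(OH)4-]/[B(OH)3] = 10^(-0.168) = 0.679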